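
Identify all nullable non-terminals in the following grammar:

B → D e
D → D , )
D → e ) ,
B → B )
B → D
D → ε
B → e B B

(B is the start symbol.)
{ 'B', 'D' }

ε-productions: D → ε
So D is immediately nullable.
B → D: every symbol on the right is nullable, so B is nullable too.
Every non-terminal is now nullable.
Nullable = { 'B', 'D' }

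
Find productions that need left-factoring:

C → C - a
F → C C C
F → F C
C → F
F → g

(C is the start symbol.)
No, left-factoring is not needed

Left-factoring is needed when two productions for the same non-terminal
share a common prefix on the right-hand side.

Productions for C:
  C → C - a
  C → F
Productions for F:
  F → C C C
  F → F C
  F → g

No common prefixes found.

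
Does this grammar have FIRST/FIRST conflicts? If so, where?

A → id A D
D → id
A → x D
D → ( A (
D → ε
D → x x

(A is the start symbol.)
No FIRST/FIRST conflicts.

A FIRST/FIRST conflict occurs when two productions N → α and N → β for the same non-terminal have FIRST(α) ∩ FIRST(β) ≠ ∅ (with ε ∈ FIRST of a nullable right-hand side, so two nullable alternatives also conflict).

Productions for A:
  A → id A D: FIRST = { 'id' }
  A → x D: FIRST = { 'x' }
Productions for D:
  D → id: FIRST = { 'id' }
  D → ( A (: FIRST = { '(' }
  D → ε: FIRST = { ε }
  D → x x: FIRST = { 'x' }

All alternatives of each non-terminal have pairwise disjoint FIRST sets.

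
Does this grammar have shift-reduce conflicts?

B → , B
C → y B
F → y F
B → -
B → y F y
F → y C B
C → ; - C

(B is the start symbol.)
Augment with B' → B and build the canonical LR(0) collection (I0 = CLOSURE({[B' → . B]}), then GOTO on every symbol after a dot until no new states appear). It has 20 states:
  I0: { [B → . , B], [B → . -], [B → . y F y], [B' → . B] }  — shift
  I1: { [B → , . B], [B → . , B], [B → . -], [B → . y F y] }  — shift
  I2: { [B → - .] }  — reduce
  I3: { [B' → B .] }  — accept
  I4: { [B → y . F y], [F → . y C B], [F → . y F] }  — shift
  I5: { [B → y F . y] }  — shift
  I6: { [C → . ; - C], [C → . y B], [F → . y C B], [F → . y F], [F → y . C B], [F → y . F] }  — shift
  I7: { [C → ; . - C] }  — shift
  I8: { [B → . , B], [B → . -], [B → . y F y], [F → y C . B] }  — shift
  I9: { [F → y F .] }  — reduce
  I10: { [B → . , B], [B → . -], [B → . y F y], [C → . ; - C], [C → . y B], [C → y . B], [F → . y C B], [F → . y F], [F → y . C B], [F → y . F] }  — shift
  I11: { [C → y B .] }  — reduce
  I12: { [B → . , B], [B → . -], [B → . y F y], [B → y . F y], [C → . ; - C], [C → . y B], [C → y . B], [F → . y C B], [F → . y F], [F → y . C B], [F → y . F] }  — shift
  I13: { [B → y F . y], [F → y F .] }  — shift, reduce
  I14: { [B → y F y .] }  — reduce
  I15: { [F → y C B .] }  — reduce
  I16: { [C → . ; - C], [C → . y B], [C → ; - . C] }  — shift
  I17: { [C → ; - C .] }  — reduce
  I18: { [B → . , B], [B → . -], [B → . y F y], [C → y . B] }  — shift
  I19: { [B → , B .] }  — reduce

I13 contains reduce item [F → y F .] and shift item [B → y F . y] — shift-reduce conflict.

Answer: Yes — I13: [F → y F .] vs [B → y F . y]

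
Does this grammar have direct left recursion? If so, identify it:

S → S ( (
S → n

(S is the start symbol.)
S → S ( (: LEFT RECURSIVE (starts with S)
S → n: starts with n

The grammar has direct left recursion on: S.

Answer: Yes, S is left-recursive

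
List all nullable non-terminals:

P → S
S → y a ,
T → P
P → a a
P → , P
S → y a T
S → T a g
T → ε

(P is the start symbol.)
{ 'T' }

A non-terminal is nullable if it can derive ε (the empty string): either it has an ε-production, or it has a production whose right-hand side consists entirely of nullable non-terminals.

ε-productions: T → ε
So T is immediately nullable.
No further non-terminal can be added: every production for the remaining non-terminals contains a terminal or a non-nullable non-terminal.
Nullable = { 'T' }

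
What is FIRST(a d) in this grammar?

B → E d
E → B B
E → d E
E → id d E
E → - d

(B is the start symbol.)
{ 'a' }

To compute FIRST(a d), process the symbols left to right:
Symbol a is a terminal. Add 'a' and stop.
FIRST(a d) = { 'a' }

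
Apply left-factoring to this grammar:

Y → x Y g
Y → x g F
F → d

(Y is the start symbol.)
Left-factoring transforms A → αβ₁ | αβ₂ into A → αA' and A' → β₁ | β₂
(α is the longest common prefix among the alternatives). Repeat until
no nonterminal has two alternatives with a common prefix.

Round 1: Y has alternatives sharing prefix 'x'. Introduce Y': Y → x Y'
  Add: Y' → Y g
  Add: Y' → g F

No remaining common prefixes — done.

Resulting grammar:
Y → x Y'
Y' → Y g
Y' → g F
F → d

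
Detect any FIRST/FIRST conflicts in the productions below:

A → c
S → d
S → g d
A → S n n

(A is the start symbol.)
No FIRST/FIRST conflicts.

FIRST sets of the non-terminals at (or reachable through a nullable prefix from) the front of some alternative:
  FIRST(S) = { 'd', 'g' }

Productions for A:
  A → c: FIRST = { 'c' }
  A → S n n: FIRST = { 'd', 'g' }
Productions for S:
  S → d: FIRST = { 'd' }
  S → g d: FIRST = { 'g' }

All alternatives of each non-terminal have pairwise disjoint FIRST sets.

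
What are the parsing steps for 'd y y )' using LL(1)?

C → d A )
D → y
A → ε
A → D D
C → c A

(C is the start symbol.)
LL(1) parsing maintains a stack (initially the start symbol over $) and the input. At each step: if the stack top is a terminal, match it against the current input token; if it is a non-terminal N, replace it with the RHS of M[N, lookahead] (the unique production whose predict set contains the lookahead).

Stack is shown with the top on the left.

Stack    Input      Action
--------------------------
C $      d y y ) $  output C → d A )
d A ) $  d y y ) $  match 'd'
A ) $    y y ) $    output A → D D
D D ) $  y y ) $    output D → y
y D ) $  y y ) $    match 'y'
D ) $    y ) $      output D → y
y ) $    y ) $      match 'y'
) $      ) $        match ')'
$        $          accept

The string is accepted.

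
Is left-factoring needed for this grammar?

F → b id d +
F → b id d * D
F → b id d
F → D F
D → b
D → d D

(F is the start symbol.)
Left-factoring is needed when two productions for the same non-terminal
share a common prefix on the right-hand side.

Productions for F:
  F → b id d +
  F → b id d * D
  F → b id d
  F → D F
Productions for D:
  D → b
  D → d D

Found common prefix 'b id d' in productions for F

Answer: Yes, F has productions with common prefix 'b id d'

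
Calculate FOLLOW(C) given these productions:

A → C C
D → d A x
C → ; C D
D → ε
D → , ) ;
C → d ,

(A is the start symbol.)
To compute FOLLOW(C), find every occurrence of C on a right-hand side N → α C β: add FIRST(β) \ {ε}, and if β is empty or nullable also add FOLLOW(N). Iterate to a fixed point.

In A → C C: C is followed by C, add FIRST(C) \ {ε} = { ';', 'd' }
In A → C C: C is at the end, add FOLLOW(A)
In C → ; C D: C is followed by D, add FIRST(D) \ {ε} = { ',', 'd' }
  D is nullable, so FOLLOW(C) is also included — that is the set being defined, nothing new

The FOLLOW sets referred to above (computed the same way, to a fixed point):
  FOLLOW(A) = { $, 'x' }

Taking the union: FOLLOW(C) = { $, ',', ';', 'd', 'x' }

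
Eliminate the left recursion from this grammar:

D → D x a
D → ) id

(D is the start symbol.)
D is directly left-recursive. The standard transformation for
  A → A α₁ | ... | A α_m | β₁ | ... | β_n
is
  A  → β₁ A' | ... | β_n A'
  A' → α₁ A' | ... | α_m A' | ε

D → ) id becomes D → ) id D'
D → D x a becomes D' → x a D'
Add D' → ε

Resulting grammar:
D → ) id D'
D' → x a D'
D' → ε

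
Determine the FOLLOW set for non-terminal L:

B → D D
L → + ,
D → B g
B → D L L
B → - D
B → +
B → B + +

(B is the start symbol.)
{ $, '+', 'g' }

To compute FOLLOW(L), find every occurrence of L on a right-hand side N → α L β: add FIRST(β) \ {ε}, and if β is empty or nullable also add FOLLOW(N). Iterate to a fixed point.

In B → D L L: L is followed by L, add FIRST(L) \ {ε} = { '+' }
In B → D L L: L is at the end, add FOLLOW(B)

The FOLLOW sets referred to above (computed the same way, to a fixed point):
  FOLLOW(B) = { $, '+', 'g' }

Taking the union: FOLLOW(L) = { $, '+', 'g' }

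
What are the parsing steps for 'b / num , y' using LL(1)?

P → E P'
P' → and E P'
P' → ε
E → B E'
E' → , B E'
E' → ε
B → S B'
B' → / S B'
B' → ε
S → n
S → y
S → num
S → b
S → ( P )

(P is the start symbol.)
Stack is shown with the top on the left.

Stack           Input          Action
-------------------------------------
P $             b / num , y $  output P → E P'
E P' $          b / num , y $  output E → B E'
B E' P' $       b / num , y $  output B → S B'
S B' E' P' $    b / num , y $  output S → b
b B' E' P' $    b / num , y $  match 'b'
B' E' P' $      / num , y $    output B' → / S B'
/ S B' E' P' $  / num , y $    match '/'
S B' E' P' $    num , y $      output S → num
num B' E' P' $  num , y $      match 'num'
B' E' P' $      , y $          output B' → ε
E' P' $         , y $          output E' → , B E'
, B E' P' $     , y $          match ','
B E' P' $       y $            output B → S B'
S B' E' P' $    y $            output S → y
y B' E' P' $    y $            match 'y'
B' E' P' $      $              output B' → ε
E' P' $         $              output E' → ε
P' $            $              output P' → ε
$               $              accept

The string is accepted.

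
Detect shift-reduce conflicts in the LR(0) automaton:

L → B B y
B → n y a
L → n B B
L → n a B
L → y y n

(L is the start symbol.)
Augment with L' → L and build the canonical LR(0) collection (I0 = CLOSURE({[L' → . L]}), then GOTO on every symbol after a dot until no new states appear). It has 16 states:
  I0: { [B → . n y a], [L → . B B y], [L → . n B B], [L → . n a B], [L → . y y n], [L' → . L] }  — shift
  I1: { [B → . n y a], [L → B . B y] }  — shift
  I2: { [L' → L .] }  — accept
  I3: { [B → . n y a], [B → n . y a], [L → n . B B], [L → n . a B] }  — shift
  I4: { [L → y . y n] }  — shift
  I5: { [L → y y . n] }  — shift
  I6: { [L → y y n .] }  — reduce
  I7: { [B → . n y a], [L → n B . B] }  — shift
  I8: { [B → . n y a], [L → n a . B] }  — shift
  I9: { [B → n . y a] }  — shift
  I10: { [B → n y . a] }  — shift
  I11: { [B → n y a .] }  — reduce
  I12: { [L → n a B .] }  — reduce
  I13: { [L → n B B .] }  — reduce
  I14: { [L → B B . y] }  — shift
  I15: { [L → B B y .] }  — reduce

No state contains both a complete item and a shift item.

Answer: No shift-reduce conflicts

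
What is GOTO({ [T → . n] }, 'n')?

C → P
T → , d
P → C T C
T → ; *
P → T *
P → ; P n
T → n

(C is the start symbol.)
{ [T → n .] }

GOTO(I, 'n') = CLOSURE({ [A → αX.β] : [A → α.Xβ] ∈ I, X = 'n' })

Items with dot before 'n', with the dot advanced:
  [T → . n] → [T → n .]
Closure adds nothing (no advanced item has the dot before a non-terminal).

GOTO = { [T → n .] }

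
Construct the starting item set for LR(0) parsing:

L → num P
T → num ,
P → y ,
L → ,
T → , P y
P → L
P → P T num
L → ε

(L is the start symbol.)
First, augment the grammar with L' → L
I₀ = CLOSURE({ [L' → . L] }):
  [L' → . L] has the dot before L: add [L → . num P], [L → . ,], [L → .]
No further items can be added.

I₀ = { [L → . ,], [L → . num P], [L → .], [L' → . L] }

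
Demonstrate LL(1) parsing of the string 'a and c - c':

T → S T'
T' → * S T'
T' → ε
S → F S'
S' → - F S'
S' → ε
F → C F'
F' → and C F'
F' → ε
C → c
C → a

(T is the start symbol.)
LL(1) parsing maintains a stack (initially the start symbol over $) and the input. At each step: if the stack top is a terminal, match it against the current input token; if it is a non-terminal N, replace it with the RHS of M[N, lookahead] (the unique production whose predict set contains the lookahead).

Stack is shown with the top on the left.

Stack             Input          Action
---------------------------------------
T $               a and c - c $  output T → S T'
S T' $            a and c - c $  output S → F S'
F S' T' $         a and c - c $  output F → C F'
C F' S' T' $      a and c - c $  output C → a
a F' S' T' $      a and c - c $  match 'a'
F' S' T' $        and c - c $    output F' → and C F'
and C F' S' T' $  and c - c $    match 'and'
C F' S' T' $      c - c $        output C → c
c F' S' T' $      c - c $        match 'c'
F' S' T' $        - c $          output F' → ε
S' T' $           - c $          output S' → - F S'
- F S' T' $       - c $          match '-'
F S' T' $         c $            output F → C F'
C F' S' T' $      c $            output C → c
c F' S' T' $      c $            match 'c'
F' S' T' $        $              output F' → ε
S' T' $           $              output S' → ε
T' $              $              output T' → ε
$                 $              accept

The string is accepted.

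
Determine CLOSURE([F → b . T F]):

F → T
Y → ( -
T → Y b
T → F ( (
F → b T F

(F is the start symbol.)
{ [F → . T], [F → . b T F], [F → b . T F], [T → . F ( (], [T → . Y b], [Y → . ( -] }

To compute CLOSURE, for each item [A → α.Bβ] where B is a non-terminal, add [B → .γ] for all productions B → γ; repeat for the newly added items until nothing changes.

Start with: [F → b . T F]
  [F → b . T F] has the dot before T: add [T → . Y b], [T → . F ( (]
  [T → . Y b] has the dot before Y: add [Y → . ( -]
  [T → . F ( (] has the dot before F: add [F → . T], [F → . b T F]
No further items can be added.

CLOSURE = { [F → . T], [F → . b T F], [F → b . T F], [T → . F ( (], [T → . Y b], [Y → . ( -] }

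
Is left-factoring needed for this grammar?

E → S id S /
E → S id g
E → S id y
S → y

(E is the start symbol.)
Yes, E has productions with common prefix 'S id'

Left-factoring is needed when two productions for the same non-terminal
share a common prefix on the right-hand side.

Productions for E:
  E → S id S /
  E → S id g
  E → S id y

Found common prefix 'S id' in productions for E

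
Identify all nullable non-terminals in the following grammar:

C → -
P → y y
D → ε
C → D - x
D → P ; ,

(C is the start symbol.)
{ 'D' }

A non-terminal is nullable if it can derive ε (the empty string): either it has an ε-production, or it has a production whose right-hand side consists entirely of nullable non-terminals.

ε-productions: D → ε
So D is immediately nullable.
No further non-terminal can be added: every production for the remaining non-terminals contains a terminal or a non-nullable non-terminal.
Nullable = { 'D' }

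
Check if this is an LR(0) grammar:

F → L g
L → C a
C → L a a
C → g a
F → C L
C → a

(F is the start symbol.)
No. Shift-reduce conflict between [F → C L .] and [C → L . a a]

A grammar is LR(0) if no state in the canonical LR(0) collection has:
  - both a shift item (dot before a terminal) and a complete item (shift-reduce conflict), or
  - two or more complete items (reduce-reduce conflict; the accept item [F' → F .] counts as a complete item here).

Augment with F' → F and build the canonical LR(0) collection (I0 = CLOSURE({[F' → . F]}), then GOTO on every symbol after a dot until no new states appear). It has 14 states:
  I0: { [C → . L a a], [C → . a], [C → . g a], [F → . C L], [F → . L g], [F' → . F], [L → . C a] }  — shift
  I1: { [C → . L a a], [C → . a], [C → . g a], [F → C . L], [L → . C a], [L → C . a] }  — shift
  I2: { [F' → F .] }  — accept
  I3: { [C → L . a a], [F → L . g] }  — shift
  I4: { [C → a .] }  — reduce
  I5: { [C → g . a] }  — shift
  I6: { [C → g a .] }  — reduce
  I7: { [C → L a . a] }  — shift
  I8: { [F → L g .] }  — reduce
  I9: { [C → L a a .] }  — reduce
  I10: { [L → C . a] }  — shift
  I11: { [C → L . a a], [F → C L .] }  — shift, reduce
  I12: { [C → a .], [L → C a .] }  — 2 reduces
  I13: { [L → C a .] }  — reduce

Conflict in state I11:
  Shift-reduce conflict between [F → C L .] and [C → L . a a]
So the grammar is NOT LR(0).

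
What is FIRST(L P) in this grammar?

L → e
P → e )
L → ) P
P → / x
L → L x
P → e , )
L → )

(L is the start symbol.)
FIRST sets of the non-terminals involved (from the grammar, by fixed-point iteration):
  FIRST(L) = { ')', 'e' }

To compute FIRST(L P), process the symbols left to right:
Symbol L is a non-terminal. Add FIRST(L) \ {ε} = { ')', 'e' }
L is not nullable (ε ∉ FIRST(L)), so stop here.
FIRST(L P) = { ')', 'e' }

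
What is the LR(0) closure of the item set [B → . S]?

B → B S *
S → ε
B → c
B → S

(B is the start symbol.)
To compute CLOSURE, for each item [A → α.Bβ] where B is a non-terminal, add [B → .γ] for all productions B → γ; repeat for the newly added items until nothing changes.

Start with: [B → . S]
  [B → . S] has the dot before S: add [S → .]
No further items can be added.

CLOSURE = { [B → . S], [S → .] }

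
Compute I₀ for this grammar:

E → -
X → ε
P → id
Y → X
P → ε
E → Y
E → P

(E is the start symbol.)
{ [E → . -], [E → . P], [E → . Y], [E' → . E], [P → . id], [P → .], [X → .], [Y → . X] }

First, augment the grammar with E' → E
I₀ = CLOSURE({ [E' → . E] }):
  [E' → . E] has the dot before E: add [E → . -], [E → . Y], [E → . P]
  [E → . Y] has the dot before Y: add [Y → . X]
  [E → . P] has the dot before P: add [P → . id], [P → .]
  [Y → . X] has the dot before X: add [X → .]
No further items can be added.

I₀ = { [E → . -], [E → . P], [E → . Y], [E' → . E], [P → . id], [P → .], [X → .], [Y → . X] }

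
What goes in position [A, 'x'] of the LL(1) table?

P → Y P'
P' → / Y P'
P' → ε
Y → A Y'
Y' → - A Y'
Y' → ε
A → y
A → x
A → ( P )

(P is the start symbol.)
A → x

To find M[A, 'x'], we find productions for A where 'x' is in the predict set (PREDICT(N → α) = (FIRST(α) \ {ε}) ∪ (FOLLOW(N) if α ⇒* ε)).

A → y: PREDICT = { 'y' }
A → x: PREDICT = { 'x' }
  'x' is in predict set, so this production goes in M[A, 'x']
A → ( P ): PREDICT = { '(' }

M[A, 'x'] = A → x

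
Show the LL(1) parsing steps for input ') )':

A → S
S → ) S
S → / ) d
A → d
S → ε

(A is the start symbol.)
LL(1) parsing maintains a stack (initially the start symbol over $) and the input. At each step: if the stack top is a terminal, match it against the current input token; if it is a non-terminal N, replace it with the RHS of M[N, lookahead] (the unique production whose predict set contains the lookahead).

Stack is shown with the top on the left.

Stack  Input  Action
--------------------
A $    ) ) $  output A → S
S $    ) ) $  output S → ) S
) S $  ) ) $  match ')'
S $    ) $    output S → ) S
) S $  ) $    match ')'
S $    $      output S → ε
$      $      accept

The string is accepted.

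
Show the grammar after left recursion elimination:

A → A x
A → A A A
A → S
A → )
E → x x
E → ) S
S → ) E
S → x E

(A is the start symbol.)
A is directly left-recursive. The standard transformation for
  A → A α₁ | ... | A α_m | β₁ | ... | β_n
is
  A  → β₁ A' | ... | β_n A'
  A' → α₁ A' | ... | α_m A' | ε

A → S becomes A → S A'
A → ) becomes A → ) A'
A → A x becomes A' → x A'
A → A A A becomes A' → A A A'
Add A' → ε

Productions for other non-terminals are unchanged:
  E → x x
  E → ) S
  S → ) E
  S → x E

Resulting grammar:
A → S A'
A → ) A'
A' → x A'
A' → A A A'
A' → ε
E → x x
E → ) S
S → ) E
S → x E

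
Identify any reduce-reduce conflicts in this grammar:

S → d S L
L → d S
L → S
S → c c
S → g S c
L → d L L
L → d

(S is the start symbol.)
A reduce-reduce conflict occurs when an LR(0) state has two complete items [A → α .] and [B → β .] — both call for a reduction, and with no lookahead the parser cannot choose between them.

Augment with S' → S and build the canonical LR(0) collection (I0 = CLOSURE({[S' → . S]}), then GOTO on every symbol after a dot until no new states appear). It has 15 states:
  I0: { [S → . c c], [S → . d S L], [S → . g S c], [S' → . S] }  — shift
  I1: { [S' → S .] }  — accept
  I2: { [S → c . c] }  — shift
  I3: { [S → . c c], [S → . d S L], [S → . g S c], [S → d . S L] }  — shift
  I4: { [S → . c c], [S → . d S L], [S → . g S c], [S → g . S c] }  — shift
  I5: { [S → g S . c] }  — shift
  I6: { [S → g S c .] }  — reduce
  I7: { [L → . S], [L → . d L L], [L → . d S], [L → . d], [S → . c c], [S → . d S L], [S → . g S c], [S → d S . L] }  — shift
  I8: { [S → d S L .] }  — reduce
  I9: { [L → S .] }  — reduce
  I10: { [L → . S], [L → . d L L], [L → . d S], [L → . d], [L → d . L L], [L → d . S], [L → d .], [S → . c c], [S → . d S L], [S → . g S c], [S → d . S L] }  — shift, reduce
  I11: { [L → . S], [L → . d L L], [L → . d S], [L → . d], [L → d L . L], [S → . c c], [S → . d S L], [S → . g S c] }  — shift
  I12: { [L → . S], [L → . d L L], [L → . d S], [L → . d], [L → S .], [L → d S .], [S → . c c], [S → . d S L], [S → . g S c], [S → d S . L] }  — shift, 2 reduces
  I13: { [L → d L L .] }  — reduce
  I14: { [S → c c .] }  — reduce

I12 contains complete items [L → S .], [L → d S .] — reduce-reduce conflict.

Answer: Yes — I12: [L → S .] vs [L → d S .]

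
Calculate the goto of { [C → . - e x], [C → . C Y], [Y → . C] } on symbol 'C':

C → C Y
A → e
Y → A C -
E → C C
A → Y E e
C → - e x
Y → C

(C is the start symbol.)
{ [A → . Y E e], [A → . e], [C → . - e x], [C → . C Y], [C → C . Y], [Y → . A C -], [Y → . C], [Y → C .] }

GOTO(I, 'C') = CLOSURE({ [A → αX.β] : [A → α.Xβ] ∈ I, X = 'C' })

Items with dot before 'C', with the dot advanced:
  [C → . C Y] → [C → C . Y]
  [Y → . C] → [Y → C .]
Closure of the advanced items:
  [C → C . Y] has the dot before Y: add [Y → . A C -], [Y → . C]
  [Y → . A C -] has the dot before A: add [A → . e], [A → . Y E e]
  [Y → . C] has the dot before C: add [C → . C Y], [C → . - e x]

GOTO = { [A → . Y E e], [A → . e], [C → . - e x], [C → . C Y], [C → C . Y], [Y → . A C -], [Y → . C], [Y → C .] }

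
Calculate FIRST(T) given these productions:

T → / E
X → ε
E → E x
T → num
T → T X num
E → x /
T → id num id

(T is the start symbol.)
{ '/', 'id', 'num' }

From T → / E:
  - '/' is a terminal: add '/' and stop
From T → num:
  - num is a terminal: add 'num' and stop
From T → T X num:
  - T is the symbol being defined: contributes nothing new
    T is not nullable, so stop
From T → id num id:
  - id is a terminal: add 'id' and stop

Collecting: FIRST(T) = { '/', 'id', 'num' }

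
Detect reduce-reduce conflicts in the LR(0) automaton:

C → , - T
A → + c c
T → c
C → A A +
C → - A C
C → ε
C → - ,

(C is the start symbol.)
A reduce-reduce conflict occurs when an LR(0) state has two complete items [A → α .] and [B → β .] — both call for a reduction, and with no lookahead the parser cannot choose between them.

Augment with C' → C and build the canonical LR(0) collection (I0 = CLOSURE({[C' → . C]}), then GOTO on every symbol after a dot until no new states appear). It has 16 states:
  I0: { [A → . + c c], [C → . , - T], [C → . - ,], [C → . - A C], [C → . A A +], [C → .], [C' → . C] }  — shift, reduce
  I1: { [A → + . c c] }  — shift
  I2: { [C → , . - T] }  — shift
  I3: { [A → . + c c], [C → - . ,], [C → - . A C] }  — shift
  I4: { [A → . + c c], [C → A . A +] }  — shift
  I5: { [C' → C .] }  — accept
  I6: { [C → A A . +] }  — shift
  I7: { [C → A A + .] }  — reduce
  I8: { [C → - , .] }  — reduce
  I9: { [A → . + c c], [C → - A . C], [C → . , - T], [C → . - ,], [C → . - A C], [C → . A A +], [C → .] }  — shift, reduce
  I10: { [C → - A C .] }  — reduce
  I11: { [C → , - . T], [T → . c] }  — shift
  I12: { [C → , - T .] }  — reduce
  I13: { [T → c .] }  — reduce
  I14: { [A → + c . c] }  — shift
  I15: { [A → + c c .] }  — reduce

No state contains more than one complete item.

Answer: No reduce-reduce conflicts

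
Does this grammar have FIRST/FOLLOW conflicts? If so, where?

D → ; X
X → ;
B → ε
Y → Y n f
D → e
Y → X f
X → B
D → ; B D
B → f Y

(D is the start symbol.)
Yes. B → f Y with FOLLOW(B) on { 'f' }

A FIRST/FOLLOW conflict occurs when a non-terminal N has a nullable alternative N → β (β ⇒* ε) and another alternative N → α with FIRST(α) ∩ FOLLOW(N) ≠ ∅: on such a lookahead the parser cannot decide between expanding α and letting N vanish via β.

Nullable non-terminals: B, X.
FIRST sets used below: FIRST(B) = { 'f', ε }

B: nullable alternative(s) B → ε; FOLLOW(B) = { $, ';', 'e', 'f' }
  B → ε: FIRST \ {ε} = { } — this is the only nullable alternative, skip
  B → f Y: FIRST \ {ε} = { 'f' } — overlaps FOLLOW(B) on { 'f' }: CONFLICT

X: nullable alternative(s) X → B; FOLLOW(X) = { $, 'f' }
  X → ;: FIRST \ {ε} = { ';' } — disjoint from FOLLOW(X)
  X → B: FIRST \ {ε} = { 'f' } — this is the only nullable alternative, skip

D, Y have no nullable alternative, so no FIRST/FOLLOW check is needed there.

So the grammar has 1 FIRST/FOLLOW conflict (marked CONFLICT above).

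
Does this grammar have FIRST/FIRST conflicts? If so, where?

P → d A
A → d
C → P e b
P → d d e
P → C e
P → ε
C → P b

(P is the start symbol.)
Yes. P → d A / P → d d e on { 'd' }; P → d A / P → C e on { 'd' }; P → d d e / P → C e on { 'd' }; C → P e b / C → P b on { 'b', 'd', 'e' }

A FIRST/FIRST conflict occurs when two productions N → α and N → β for the same non-terminal have FIRST(α) ∩ FIRST(β) ≠ ∅ (with ε ∈ FIRST of a nullable right-hand side, so two nullable alternatives also conflict).

FIRST sets of the non-terminals at (or reachable through a nullable prefix from) the front of some alternative:
  FIRST(C) = { 'b', 'd', 'e' }
  FIRST(P) = { 'b', 'd', 'e', ε }

Productions for P:
  P → d A: FIRST = { 'd' }
  P → d d e: FIRST = { 'd' }
  P → C e: FIRST = { 'b', 'd', 'e' }
  P → ε: FIRST = { ε }
Productions for C:
  C → P e b: FIRST = { 'b', 'd', 'e' }
  C → P b: FIRST = { 'b', 'd', 'e' }
A has only one production, so no FIRST/FIRST conflict is possible there.

Conflict for P: P → d A and P → d d e
  Overlap: { 'd' }
Conflict for P: P → d A and P → C e
  Overlap: { 'd' }
Conflict for P: P → d d e and P → C e
  Overlap: { 'd' }
Conflict for C: C → P e b and C → P b
  Overlap: { 'b', 'd', 'e' }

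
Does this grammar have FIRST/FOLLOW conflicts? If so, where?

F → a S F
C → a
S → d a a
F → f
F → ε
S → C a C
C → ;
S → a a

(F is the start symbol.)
No FIRST/FOLLOW conflicts.

A FIRST/FOLLOW conflict occurs when a non-terminal N has a nullable alternative N → β (β ⇒* ε) and another alternative N → α with FIRST(α) ∩ FOLLOW(N) ≠ ∅: on such a lookahead the parser cannot decide between expanding α and letting N vanish via β.

Nullable non-terminals: F.

F: nullable alternative(s) F → ε; FOLLOW(F) = { $ }
  F → a S F: FIRST \ {ε} = { 'a' } — disjoint from FOLLOW(F)
  F → f: FIRST \ {ε} = { 'f' } — disjoint from FOLLOW(F)
  F → ε: FIRST \ {ε} = { } — this is the only nullable alternative, skip

C, S have no nullable alternative, so no FIRST/FOLLOW check is needed there.

No FIRST/FOLLOW conflicts found.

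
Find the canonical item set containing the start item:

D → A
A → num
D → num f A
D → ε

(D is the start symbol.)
{ [A → . num], [D → . A], [D → . num f A], [D → .], [D' → . D] }

First, augment the grammar with D' → D
I₀ = CLOSURE({ [D' → . D] }):
  [D' → . D] has the dot before D: add [D → . A], [D → . num f A], [D → .]
  [D → . A] has the dot before A: add [A → . num]
No further items can be added.

I₀ = { [A → . num], [D → . A], [D → . num f A], [D → .], [D' → . D] }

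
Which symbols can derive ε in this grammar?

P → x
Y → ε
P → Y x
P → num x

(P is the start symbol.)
{ 'Y' }

A non-terminal is nullable if it can derive ε (the empty string): either it has an ε-production, or it has a production whose right-hand side consists entirely of nullable non-terminals.

ε-productions: Y → ε
So Y is immediately nullable.
No further non-terminal can be added: every production for the remaining non-terminals contains a terminal or a non-nullable non-terminal.
Nullable = { 'Y' }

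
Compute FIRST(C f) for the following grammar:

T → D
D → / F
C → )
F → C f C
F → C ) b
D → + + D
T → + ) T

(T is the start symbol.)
FIRST sets of the non-terminals involved (from the grammar, by fixed-point iteration):
  FIRST(C) = { ')' }

To compute FIRST(C f), process the symbols left to right:
Symbol C is a non-terminal. Add FIRST(C) \ {ε} = { ')' }
C is not nullable (ε ∉ FIRST(C)), so stop here.
FIRST(C f) = { ')' }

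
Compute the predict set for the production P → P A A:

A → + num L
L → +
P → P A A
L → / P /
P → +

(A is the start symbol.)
PREDICT(P → P A A) = (FIRST(RHS) \ {ε}) ∪ (FOLLOW(P) if ε ∈ FIRST(RHS), i.e. RHS ⇒* ε)
FIRST(P) = { '+' }
FIRST(P A A) = { '+' }
ε ∉ FIRST(P A A), so FOLLOW(P) is not added.
PREDICT(P → P A A) = { '+' }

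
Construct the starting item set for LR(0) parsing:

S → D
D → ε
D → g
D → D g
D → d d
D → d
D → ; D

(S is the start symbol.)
First, augment the grammar with S' → S
I₀ = CLOSURE({ [S' → . S] }):
  [S' → . S] has the dot before S: add [S → . D]
  [S → . D] has the dot before D: add [D → .], [D → . g], [D → . D g], [D → . d d], [D → . d], [D → . ; D]
No further items can be added.

I₀ = { [D → . ; D], [D → . D g], [D → . d d], [D → . d], [D → . g], [D → .], [S → . D], [S' → . S] }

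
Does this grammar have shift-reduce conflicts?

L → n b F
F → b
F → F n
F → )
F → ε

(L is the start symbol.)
A shift-reduce conflict occurs when an LR(0) state has both:
  - a complete (reduce) item [A → α .] (dot at the end), and
  - a shift item [B → β . c γ] (dot before a terminal).

Augment with L' → L and build the canonical LR(0) collection (I0 = CLOSURE({[L' → . L]}), then GOTO on every symbol after a dot until no new states appear). It has 8 states:
  I0: { [L → . n b F], [L' → . L] }  — shift
  I1: { [L' → L .] }  — accept
  I2: { [L → n . b F] }  — shift
  I3: { [F → . )], [F → . F n], [F → . b], [F → .], [L → n b . F] }  — shift, reduce
  I4: { [F → ) .] }  — reduce
  I5: { [F → F . n], [L → n b F .] }  — shift, reduce
  I6: { [F → b .] }  — reduce
  I7: { [F → F n .] }  — reduce

I3 contains reduce item [F → .] and shift items [F → . )], [F → . b] — shift-reduce conflict.
I5 contains reduce item [L → n b F .] and shift item [F → F . n] — shift-reduce conflict.

Answer: Yes — I3: [F → .] vs [F → . )]; I5: [L → n b F .] vs [F → F . n]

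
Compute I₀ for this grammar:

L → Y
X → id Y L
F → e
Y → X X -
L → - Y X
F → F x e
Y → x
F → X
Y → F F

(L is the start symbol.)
{ [F → . F x e], [F → . X], [F → . e], [L → . - Y X], [L → . Y], [L' → . L], [X → . id Y L], [Y → . F F], [Y → . X X -], [Y → . x] }

First, augment the grammar with L' → L
I₀ = CLOSURE({ [L' → . L] }):
  [L' → . L] has the dot before L: add [L → . Y], [L → . - Y X]
  [L → . Y] has the dot before Y: add [Y → . X X -], [Y → . x], [Y → . F F]
  [Y → . X X -] has the dot before X: add [X → . id Y L]
  [Y → . F F] has the dot before F: add [F → . e], [F → . F x e], [F → . X]
No further items can be added.

I₀ = { [F → . F x e], [F → . X], [F → . e], [L → . - Y X], [L → . Y], [L' → . L], [X → . id Y L], [Y → . F F], [Y → . X X -], [Y → . x] }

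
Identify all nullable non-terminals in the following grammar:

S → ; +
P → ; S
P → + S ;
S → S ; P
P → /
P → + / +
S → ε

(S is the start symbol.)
A non-terminal is nullable if it can derive ε (the empty string): either it has an ε-production, or it has a production whose right-hand side consists entirely of nullable non-terminals.

ε-productions: S → ε
So S is immediately nullable.
No further non-terminal can be added: every production for the remaining non-terminals contains a terminal or a non-nullable non-terminal.
Nullable = { 'S' }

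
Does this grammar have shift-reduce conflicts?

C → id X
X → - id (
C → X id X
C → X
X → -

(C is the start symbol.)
A shift-reduce conflict occurs when an LR(0) state has both:
  - a complete (reduce) item [A → α .] (dot at the end), and
  - a shift item [B → β . c γ] (dot before a terminal).

Augment with C' → C and build the canonical LR(0) collection (I0 = CLOSURE({[C' → . C]}), then GOTO on every symbol after a dot until no new states appear). It has 10 states:
  I0: { [C → . X id X], [C → . X], [C → . id X], [C' → . C], [X → . - id (], [X → . -] }  — shift
  I1: { [X → - . id (], [X → - .] }  — shift, reduce
  I2: { [C' → C .] }  — accept
  I3: { [C → X . id X], [C → X .] }  — shift, reduce
  I4: { [C → id . X], [X → . - id (], [X → . -] }  — shift
  I5: { [C → id X .] }  — reduce
  I6: { [C → X id . X], [X → . - id (], [X → . -] }  — shift
  I7: { [C → X id X .] }  — reduce
  I8: { [X → - id . (] }  — shift
  I9: { [X → - id ( .] }  — reduce

I1 contains reduce item [X → - .] and shift item [X → - . id (] — shift-reduce conflict.
I3 contains reduce item [C → X .] and shift item [C → X . id X] — shift-reduce conflict.

Answer: Yes — I1: [X → - .] vs [X → - . id (]; I3: [C → X .] vs [C → X . id X]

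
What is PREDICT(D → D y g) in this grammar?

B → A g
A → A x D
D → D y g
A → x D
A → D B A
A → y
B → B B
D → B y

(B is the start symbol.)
PREDICT(D → D y g) = (FIRST(RHS) \ {ε}) ∪ (FOLLOW(D) if ε ∈ FIRST(RHS), i.e. RHS ⇒* ε)
FIRST(D) = { 'x', 'y' }
FIRST(D y g) = { 'x', 'y' }
ε ∉ FIRST(D y g), so FOLLOW(D) is not added.
PREDICT(D → D y g) = { 'x', 'y' }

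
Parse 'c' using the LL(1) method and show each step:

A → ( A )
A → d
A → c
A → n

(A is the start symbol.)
Stack is shown with the top on the left.

Stack  Input  Action
--------------------
A $    c $    output A → c
c $    c $    match 'c'
$      $      accept

The string is accepted.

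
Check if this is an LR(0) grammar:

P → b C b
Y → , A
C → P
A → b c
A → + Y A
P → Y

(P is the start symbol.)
A grammar is LR(0) if no state in the canonical LR(0) collection has:
  - both a shift item (dot before a terminal) and a complete item (shift-reduce conflict), or
  - two or more complete items (reduce-reduce conflict; the accept item [P' → P .] counts as a complete item here).

Augment with P' → P and build the canonical LR(0) collection (I0 = CLOSURE({[P' → . P]}), then GOTO on every symbol after a dot until no new states appear). It has 14 states:
  I0: { [P → . Y], [P → . b C b], [P' → . P], [Y → . , A] }  — shift
  I1: { [A → . + Y A], [A → . b c], [Y → , . A] }  — shift
  I2: { [P' → P .] }  — accept
  I3: { [P → Y .] }  — reduce
  I4: { [C → . P], [P → . Y], [P → . b C b], [P → b . C b], [Y → . , A] }  — shift
  I5: { [P → b C . b] }  — shift
  I6: { [C → P .] }  — reduce
  I7: { [P → b C b .] }  — reduce
  I8: { [A → + . Y A], [Y → . , A] }  — shift
  I9: { [Y → , A .] }  — reduce
  I10: { [A → b . c] }  — shift
  I11: { [A → b c .] }  — reduce
  I12: { [A → + Y . A], [A → . + Y A], [A → . b c] }  — shift
  I13: { [A → + Y A .] }  — reduce

Every state is either a pure shift/goto state or contains exactly one complete item and nothing to shift — no conflicts. The grammar is LR(0).

Answer: Yes, the grammar is LR(0)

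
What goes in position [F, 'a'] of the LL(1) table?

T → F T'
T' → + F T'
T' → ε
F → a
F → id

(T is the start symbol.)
F → a

To find M[F, 'a'], we find productions for F where 'a' is in the predict set (PREDICT(N → α) = (FIRST(α) \ {ε}) ∪ (FOLLOW(N) if α ⇒* ε)).

F → a: PREDICT = { 'a' }
  'a' is in predict set, so this production goes in M[F, 'a']
F → id: PREDICT = { 'id' }

M[F, 'a'] = F → a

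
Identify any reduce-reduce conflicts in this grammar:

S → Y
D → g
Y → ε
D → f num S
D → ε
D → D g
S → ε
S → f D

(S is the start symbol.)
Yes — I0: [S → .] vs [Y → .]; I7: [S → .] vs [Y → .]

A reduce-reduce conflict occurs when an LR(0) state has two complete items [A → α .] and [B → β .] — both call for a reduction, and with no lookahead the parser cannot choose between them.

Augment with S' → S and build the canonical LR(0) collection (I0 = CLOSURE({[S' → . S]}), then GOTO on every symbol after a dot until no new states appear). It has 10 states:
  I0: { [S → . Y], [S → . f D], [S → .], [S' → . S], [Y → .] }  — shift, 2 reduces
  I1: { [S' → S .] }  — accept
  I2: { [S → Y .] }  — reduce
  I3: { [D → . D g], [D → . f num S], [D → . g], [D → .], [S → f . D] }  — shift, reduce
  I4: { [D → D . g], [S → f D .] }  — shift, reduce
  I5: { [D → f . num S] }  — shift
  I6: { [D → g .] }  — reduce
  I7: { [D → f num . S], [S → . Y], [S → . f D], [S → .], [Y → .] }  — shift, 2 reduces
  I8: { [D → f num S .] }  — reduce
  I9: { [D → D g .] }  — reduce

I0 contains complete items [S → .], [Y → .] — reduce-reduce conflict.
I7 contains complete items [S → .], [Y → .] — reduce-reduce conflict.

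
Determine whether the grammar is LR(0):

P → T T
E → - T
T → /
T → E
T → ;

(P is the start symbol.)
Yes, the grammar is LR(0)

A grammar is LR(0) if no state in the canonical LR(0) collection has:
  - both a shift item (dot before a terminal) and a complete item (shift-reduce conflict), or
  - two or more complete items (reduce-reduce conflict; the accept item [P' → P .] counts as a complete item here).

Augment with P' → P and build the canonical LR(0) collection (I0 = CLOSURE({[P' → . P]}), then GOTO on every symbol after a dot until no new states appear). It has 9 states:
  I0: { [E → . - T], [P → . T T], [P' → . P], [T → . /], [T → . ;], [T → . E] }  — shift
  I1: { [E → - . T], [E → . - T], [T → . /], [T → . ;], [T → . E] }  — shift
  I2: { [T → / .] }  — reduce
  I3: { [T → ; .] }  — reduce
  I4: { [T → E .] }  — reduce
  I5: { [P' → P .] }  — accept
  I6: { [E → . - T], [P → T . T], [T → . /], [T → . ;], [T → . E] }  — shift
  I7: { [P → T T .] }  — reduce
  I8: { [E → - T .] }  — reduce

Every state is either a pure shift/goto state or contains exactly one complete item and nothing to shift — no conflicts. The grammar is LR(0).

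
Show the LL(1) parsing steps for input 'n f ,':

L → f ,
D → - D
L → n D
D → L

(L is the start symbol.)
Stack is shown with the top on the left.

Stack  Input    Action
----------------------
L $    n f , $  output L → n D
n D $  n f , $  match 'n'
D $    f , $    output D → L
L $    f , $    output L → f ,
f , $  f , $    match 'f'
, $    , $      match ','
$      $        accept

The string is accepted.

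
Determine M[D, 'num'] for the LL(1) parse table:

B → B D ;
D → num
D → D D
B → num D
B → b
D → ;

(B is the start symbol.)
To find M[D, 'num'], we find productions for D where 'num' is in the predict set (PREDICT(N → α) = (FIRST(α) \ {ε}) ∪ (FOLLOW(N) if α ⇒* ε)).

Relevant sets:
  FIRST(D) = { ';', 'num' }

D → num: PREDICT = { 'num' }
  'num' is in predict set, so this production goes in M[D, 'num']
D → D D: PREDICT = { ';', 'num' }
  'num' is in predict set, so this production goes in M[D, 'num']
D → ;: PREDICT = { ';' }

M[D, 'num'] = D → num, D → D D  (a multiply-defined cell — the grammar is not LL(1))

Answer: D → num, D → D D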